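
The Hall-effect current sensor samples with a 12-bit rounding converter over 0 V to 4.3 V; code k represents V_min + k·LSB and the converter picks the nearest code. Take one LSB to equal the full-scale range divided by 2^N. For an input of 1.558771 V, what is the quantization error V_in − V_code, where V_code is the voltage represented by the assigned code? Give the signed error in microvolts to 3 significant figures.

Span = 4.3 V. LSB = 4.3 V / 2^12 ≈ 1.050 mV.
Position in LSBs: (1.558771 − (0)) × 4096/4.3 = 1484.8200; rounding gives k = 1485.
Reconstructed level: 0 + 1485 × 4.3/4096 V = 1.558959961 V.
e = 1.558771 − (1.558959961) = −189 µV.

−189 µV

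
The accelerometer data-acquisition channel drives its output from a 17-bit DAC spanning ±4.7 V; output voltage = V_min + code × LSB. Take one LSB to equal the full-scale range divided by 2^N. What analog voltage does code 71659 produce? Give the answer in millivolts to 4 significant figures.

439.1 mV

Span: 4.7 V − (-4.7 V) = 9.4 V. LSB = 9.4 V / 2^17.
Output = V_min + (71659/131072) × range = -4.7 + 0.546715 × 9.4 V
      = -4.7 V + 5.13912 V = 0.439119 V.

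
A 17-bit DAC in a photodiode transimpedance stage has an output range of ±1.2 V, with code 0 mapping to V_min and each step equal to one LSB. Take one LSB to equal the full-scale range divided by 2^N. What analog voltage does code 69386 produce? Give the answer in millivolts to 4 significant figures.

70.50 mV

Range = 1.2 − (-1.2) = 2.4 V. LSB = 2.4 V / 2^17.
V_out = -1.2 + 69386 × (2.4/131072) V
      = -1.2 V + 1.27050 V = 0.0704956 V.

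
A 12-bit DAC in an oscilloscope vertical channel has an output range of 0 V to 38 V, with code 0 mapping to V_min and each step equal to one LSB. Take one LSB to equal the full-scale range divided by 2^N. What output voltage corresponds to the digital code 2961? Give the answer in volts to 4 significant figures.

27.47 V

Span = 38 V. LSB = 38 V / 2^12.
V_out = V_min + code × LSB = 0 V + 2961 × 38 V / 4096
      = 0 V + 27.4702 V = 27.4702 V.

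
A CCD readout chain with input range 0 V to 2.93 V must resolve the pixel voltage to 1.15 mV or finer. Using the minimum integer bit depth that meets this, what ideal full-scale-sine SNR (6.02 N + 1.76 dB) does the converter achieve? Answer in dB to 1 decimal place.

Full-scale range = 2.93 V.
Required number of levels: 2.93/1.15 mV = 2547.8; smallest N with 2^N ≥ that is 12.
6.02(12) + 1.76 = 74.00 dB.

74.0 dB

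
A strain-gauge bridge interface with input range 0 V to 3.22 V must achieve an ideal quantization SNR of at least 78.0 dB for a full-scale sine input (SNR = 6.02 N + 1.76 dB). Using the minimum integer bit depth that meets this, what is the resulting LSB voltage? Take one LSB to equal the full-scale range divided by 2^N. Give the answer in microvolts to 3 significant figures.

393 µV

V_FS = 3.22 V.
Solving 6.02 N ≥ 78.0 − 1.76: N ≥ 12.664. Round up → N = 13.
LSB = 3.22 V ÷ 2^13 = 3.22/8192 V = 393 µV.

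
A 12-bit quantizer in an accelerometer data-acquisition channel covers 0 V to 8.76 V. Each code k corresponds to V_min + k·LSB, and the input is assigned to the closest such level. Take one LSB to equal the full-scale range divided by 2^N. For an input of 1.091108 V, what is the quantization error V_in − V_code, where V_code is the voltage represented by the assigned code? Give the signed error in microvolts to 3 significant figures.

+385 µV

Span = 8.76 V. LSB = 8.76 V / 2^12 ≈ 2.139 mV.
(1.091108 − (0)) / LSB = 1.091108 × 4096/8.76 = 510.1802. Nearest integer: k = 510.
V_code = 0 + (510/4096) × 8.76 = 1.090722656 V.
V_in − V_code = 1.091108 − (1.090722656) = +385 µV.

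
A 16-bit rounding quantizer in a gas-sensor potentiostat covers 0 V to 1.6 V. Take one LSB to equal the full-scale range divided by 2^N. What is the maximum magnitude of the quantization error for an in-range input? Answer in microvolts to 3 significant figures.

Full-scale range = 1.6 V.
LSB = 1.6 V / 2^16 = 24.414 µV.
A rounding quantizer has |error| ≤ LSB/2 = 12.2 µV.

12.2 µV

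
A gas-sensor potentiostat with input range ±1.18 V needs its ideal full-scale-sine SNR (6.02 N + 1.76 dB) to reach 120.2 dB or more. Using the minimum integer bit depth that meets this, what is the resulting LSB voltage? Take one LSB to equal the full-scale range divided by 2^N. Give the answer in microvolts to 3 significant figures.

2.25 µV

The full-scale span is 1.18 − (-1.18) = 2.36 V.
Required N = ⌈(120.2 − 1.76)/6.02⌉ = ⌈19.674⌉ = 20.
LSB = 2.36 V ÷ 2^20 = 2.36/1048576 V = 2.25 µV.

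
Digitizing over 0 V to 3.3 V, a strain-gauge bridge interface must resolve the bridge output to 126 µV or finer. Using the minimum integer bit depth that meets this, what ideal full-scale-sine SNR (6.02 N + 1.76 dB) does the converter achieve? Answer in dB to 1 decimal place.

Full-scale range = 3.3 V.
Levels needed ≥ 3.3/126 µV = 26190. 2^15 = 32768 suffices, so N_min = 15.
6.02(15) + 1.76 = 92.06 dB.

92.1 dB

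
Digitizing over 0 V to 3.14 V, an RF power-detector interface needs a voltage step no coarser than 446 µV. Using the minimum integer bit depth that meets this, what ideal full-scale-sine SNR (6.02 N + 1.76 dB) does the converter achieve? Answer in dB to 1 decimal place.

80.0 dB

Span = 3.14 V.
Need 2^N ≥ 3.14 V / 446 µV = 7040 → N_min = 13.
6.02(13) + 1.76 = 80.02 dB.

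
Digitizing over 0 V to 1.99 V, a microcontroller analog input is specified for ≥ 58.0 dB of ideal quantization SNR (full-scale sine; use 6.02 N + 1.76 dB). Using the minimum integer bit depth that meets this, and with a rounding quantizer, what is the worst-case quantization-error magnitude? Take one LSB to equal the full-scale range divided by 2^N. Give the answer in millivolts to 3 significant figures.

0.972 mV

Range is 1.99 V.
Solving 6.02 N ≥ 58.0 − 1.76: N ≥ 9.342. Round up → N = 10.
Step size = 1.99/1024 V = 1.9434 mV.
|e|_max = LSB/2 = 0.972 mV.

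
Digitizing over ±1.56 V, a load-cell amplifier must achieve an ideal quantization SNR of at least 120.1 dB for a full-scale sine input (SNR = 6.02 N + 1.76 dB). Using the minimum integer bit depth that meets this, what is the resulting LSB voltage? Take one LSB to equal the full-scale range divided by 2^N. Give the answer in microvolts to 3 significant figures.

2.98 µV

Full-scale range = 1.56 V − (-1.56 V) = 3.12 V.
N ≥ (120.1 − 1.76)/6.02 = 19.658 → N_min = 20.
One LSB is 3.12 V / 1048576 = 2.98 µV.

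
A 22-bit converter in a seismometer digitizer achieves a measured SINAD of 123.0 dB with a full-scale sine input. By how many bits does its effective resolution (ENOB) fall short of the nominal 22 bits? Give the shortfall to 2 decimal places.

1.86 bits

ENOB = (SINAD − 1.76)/6.02 = (123.0 − 1.76)/6.02 = 20.1395 bits.
22 − 20.1395 = 1.86 bits below nominal.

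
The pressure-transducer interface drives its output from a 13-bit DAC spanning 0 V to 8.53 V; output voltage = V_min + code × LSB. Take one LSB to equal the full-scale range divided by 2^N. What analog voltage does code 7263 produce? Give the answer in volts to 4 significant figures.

7.563 V

Full-scale range = 8.53 V. LSB = 8.53 V / 2^13.
V_out = V_min + code × LSB = 0 V + 7263 × 8.53 V / 8192
      = 0 + 7.56267 = 7.56267 V.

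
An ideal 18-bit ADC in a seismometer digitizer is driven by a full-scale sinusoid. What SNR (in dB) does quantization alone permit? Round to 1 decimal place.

For an ideal N-bit converter with full-scale sine input, SNR = 6.02 N + 1.76 dB. SNR = 6.02 × 18 + 1.76 = 108.36 + 1.76 = 110.12 dB.

110.1 dB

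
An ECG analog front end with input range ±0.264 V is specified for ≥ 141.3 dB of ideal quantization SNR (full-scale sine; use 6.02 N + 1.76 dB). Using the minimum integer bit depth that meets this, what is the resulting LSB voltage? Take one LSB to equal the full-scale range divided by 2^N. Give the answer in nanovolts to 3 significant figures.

31.5 nV

Range = 0.264 − (-0.264) = 0.528 V.
6.02 N + 1.76 ≥ 141.3 gives N ≥ 23.179, so the minimum integer is 24.
LSB = 0.528 V / 2^24 = 31.5 nV.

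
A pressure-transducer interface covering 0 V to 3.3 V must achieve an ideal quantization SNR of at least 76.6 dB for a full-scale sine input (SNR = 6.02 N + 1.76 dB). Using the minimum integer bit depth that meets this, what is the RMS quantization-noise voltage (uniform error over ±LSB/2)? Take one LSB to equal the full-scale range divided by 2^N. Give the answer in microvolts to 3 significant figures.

Range is 3.3 V.
6.02 N + 1.76 ≥ 76.6 gives N ≥ 12.432, so the minimum integer is 13.
LSB = 3.3 V / 2^13 = 402.83 µV.
RMS noise = LSB/√12 = 116 µV.

116 µV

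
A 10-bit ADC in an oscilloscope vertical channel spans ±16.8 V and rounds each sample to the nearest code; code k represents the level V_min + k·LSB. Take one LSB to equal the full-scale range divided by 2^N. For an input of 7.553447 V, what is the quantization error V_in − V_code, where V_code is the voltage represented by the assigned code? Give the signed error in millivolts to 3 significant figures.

+6.57 mV

The full-scale span is 16.8 − (-16.8) = 33.6 V. LSB = 33.6 V / 2^10 ≈ 32.81 mV.
(7.553447 − (-16.8)) / LSB = 24.353447 × 1024/33.6 = 742.2003. Nearest integer: k = 742.
Reconstructed level: -16.8 + 742 × 33.6/1024 V = 7.546875000 V.
V_in − V_code = 7.553447 − (7.546875000) = +6.57 mV.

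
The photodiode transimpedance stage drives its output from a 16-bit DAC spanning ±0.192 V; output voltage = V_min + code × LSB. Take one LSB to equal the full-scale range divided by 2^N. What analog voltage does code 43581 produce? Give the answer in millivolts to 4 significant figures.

The full-scale span is 0.192 − (-0.192) = 0.384 V. LSB = 0.384 V / 2^16.
Output = V_min + (43581/65536) × range = -0.192 + 0.664993 × 0.384 V
      = -0.192 V + 0.255357 V = 0.0633574 V.

63.36 mV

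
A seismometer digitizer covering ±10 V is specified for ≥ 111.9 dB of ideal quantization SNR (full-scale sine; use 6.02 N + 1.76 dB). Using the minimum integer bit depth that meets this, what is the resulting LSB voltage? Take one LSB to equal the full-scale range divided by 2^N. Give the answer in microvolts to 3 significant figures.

38.1 µV

Span: 10 V − (-10 V) = 20 V.
6.02 N + 1.76 ≥ 111.9 gives N ≥ 18.296, so the minimum integer is 19.
One LSB is 20 V / 524288 = 38.1 µV.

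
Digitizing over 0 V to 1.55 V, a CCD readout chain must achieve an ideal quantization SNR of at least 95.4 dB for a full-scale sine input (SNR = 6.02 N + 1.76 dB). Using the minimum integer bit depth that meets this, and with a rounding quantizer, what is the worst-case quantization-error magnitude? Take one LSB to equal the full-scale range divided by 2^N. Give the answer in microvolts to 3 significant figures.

Span = 1.55 V.
N ≥ (95.4 − 1.76)/6.02 = 15.555 → N_min = 16.
LSB = 1.55 V ÷ 2^16 = 1.55/65536 V = 23.651 µV.
|e|_max = LSB/2 = 11.8 µV.

11.8 µV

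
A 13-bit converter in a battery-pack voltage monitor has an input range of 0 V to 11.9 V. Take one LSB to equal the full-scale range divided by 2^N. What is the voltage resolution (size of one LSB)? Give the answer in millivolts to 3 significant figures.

Full-scale range = 11.9 V.
Number of codes = 2^13 = 8192.
LSB = 11.9 V / 2^13 = 1.45 mV.

1.45 mV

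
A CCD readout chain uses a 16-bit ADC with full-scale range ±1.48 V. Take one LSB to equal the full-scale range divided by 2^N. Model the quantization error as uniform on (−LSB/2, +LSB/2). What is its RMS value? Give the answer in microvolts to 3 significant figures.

Range = 1.48 − (-1.48) = 2.96 V.
LSB = 2.96 V ÷ 2^16 = 2.96/65536 V = 45.166 µV.
RMS of a uniform error over width LSB is LSB/√12 = 13.0 µV.

13.0 µV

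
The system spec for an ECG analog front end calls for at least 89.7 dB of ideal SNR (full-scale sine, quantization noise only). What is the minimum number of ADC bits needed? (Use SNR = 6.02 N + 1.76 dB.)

6.02 N + 1.76 ≥ 89.7 gives N ≥ 14.608, so the minimum integer is 15.

15 bits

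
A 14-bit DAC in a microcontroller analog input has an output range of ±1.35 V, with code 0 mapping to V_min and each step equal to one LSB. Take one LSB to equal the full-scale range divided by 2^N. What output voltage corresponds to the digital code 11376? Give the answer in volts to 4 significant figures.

0.5247 V

Full-scale range = 1.35 V − (-1.35 V) = 2.7 V. LSB = 2.7 V / 2^14.
V_out = -1.35 + 11376 × (2.7/16384) V
      = -1.35 + 1.87471 = 0.524707 V.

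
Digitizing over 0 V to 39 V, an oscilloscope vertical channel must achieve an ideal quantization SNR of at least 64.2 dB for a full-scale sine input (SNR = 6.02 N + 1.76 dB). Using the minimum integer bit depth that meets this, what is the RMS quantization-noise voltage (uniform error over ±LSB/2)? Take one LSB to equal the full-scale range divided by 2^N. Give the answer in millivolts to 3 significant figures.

5.50 mV

Span = 39 V.
N ≥ (64.2 − 1.76)/6.02 = 10.372 → N_min = 11.
One LSB is 39 V / 2048 = 19.043 mV.
V_rms = LSB/√12 = 5.50 mV.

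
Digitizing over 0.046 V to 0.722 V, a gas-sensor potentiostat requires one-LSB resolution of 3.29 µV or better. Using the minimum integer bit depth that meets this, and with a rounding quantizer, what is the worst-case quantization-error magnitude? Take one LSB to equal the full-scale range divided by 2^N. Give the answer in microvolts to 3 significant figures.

1.29 µV

Span: 0.722 V − (0.046 V) = 0.676 V.
Need 2^N ≥ 0.676 V / 3.29 µV = 205500 → N_min = 18.
Step size = 0.676/262144 V = 2.5787 µV.
Max error for round-to-nearest is LSB/2 = 1.29 µV.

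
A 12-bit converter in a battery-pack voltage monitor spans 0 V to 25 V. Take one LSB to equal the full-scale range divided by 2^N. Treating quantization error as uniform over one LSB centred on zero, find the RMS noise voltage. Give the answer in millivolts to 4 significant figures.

1.762 mV

Range is 25 V.
LSB = 25 V ÷ 2^12 = 25/4096 V = 6.10352 mV.
For a uniform distribution on [−LSB/2, +LSB/2], V_rms = LSB/√12 = 6.10352 mV/3.4641 = 1.762 mV.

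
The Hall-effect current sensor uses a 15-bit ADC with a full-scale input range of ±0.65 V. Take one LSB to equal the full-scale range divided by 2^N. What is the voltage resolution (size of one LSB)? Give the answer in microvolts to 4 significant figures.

39.67 µV

Full-scale range = 0.65 V − (-0.65 V) = 1.3 V.
There are 2^15 = 32768 steps.
One LSB is 1.3 V / 32768 = 39.67 µV.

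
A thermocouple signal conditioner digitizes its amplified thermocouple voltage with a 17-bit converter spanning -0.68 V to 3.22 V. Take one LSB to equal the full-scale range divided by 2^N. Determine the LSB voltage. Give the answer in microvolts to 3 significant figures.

Span: 3.22 V − (-0.68 V) = 3.9 V.
Number of codes = 2^17 = 131072.
Step size = 3.9/131072 V = 29.8 µV.

29.8 µV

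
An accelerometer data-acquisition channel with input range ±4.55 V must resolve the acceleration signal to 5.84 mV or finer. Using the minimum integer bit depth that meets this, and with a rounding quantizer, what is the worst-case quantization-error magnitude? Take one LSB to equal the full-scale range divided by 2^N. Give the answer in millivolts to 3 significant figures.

2.22 mV

Full-scale range = 4.55 V − (-4.55 V) = 9.1 V.
Levels needed ≥ 9.1/5.84 mV = 1558. 2^11 = 2048 suffices, so N_min = 11.
One LSB is 9.1 V / 2048 = 4.4434 mV.
Max error for round-to-nearest is LSB/2 = 2.22 mV.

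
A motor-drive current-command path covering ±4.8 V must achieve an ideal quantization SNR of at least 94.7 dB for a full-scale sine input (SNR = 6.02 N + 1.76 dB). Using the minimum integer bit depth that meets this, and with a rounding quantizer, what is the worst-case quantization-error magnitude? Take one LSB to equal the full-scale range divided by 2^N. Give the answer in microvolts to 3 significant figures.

73.2 µV

Full-scale range = 4.8 V − (-4.8 V) = 9.6 V.
Solving 6.02 N ≥ 94.7 − 1.76: N ≥ 15.439. Round up → N = 16.
LSB = 9.6 V ÷ 2^16 = 9.6/65536 V = 146.48 µV.
Half an LSB is 73.2 µV.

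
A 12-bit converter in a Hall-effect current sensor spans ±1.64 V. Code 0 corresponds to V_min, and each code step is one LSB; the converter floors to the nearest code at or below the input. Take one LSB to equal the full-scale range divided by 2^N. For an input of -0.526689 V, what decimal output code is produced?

Range = 1.64 − (-1.64) = 3.28 V. LSB = 3.28 V / 2^12 ≈ 0.8008 mV.
code = ⌊(V_in − V_min)/LSB⌋ = ⌊(V_in − V_min) × 2^12 / range⌋
     = ⌊(-0.526689 − (-1.64)) × 4096 / 3.28⌋ = ⌊1.113311 × 4096/3.28⌋
     = ⌊1390.281⌋ = 1390.

1390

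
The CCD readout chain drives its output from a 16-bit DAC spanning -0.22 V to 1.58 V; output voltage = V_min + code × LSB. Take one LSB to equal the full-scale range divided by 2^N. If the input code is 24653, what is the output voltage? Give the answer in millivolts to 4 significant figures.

457.1 mV

Full-scale range = 1.58 V − (-0.22 V) = 1.8 V. LSB = 1.8 V / 2^16.
Output = V_min + (24653/65536) × range = -0.22 + 0.376175 × 1.8 V
      = -0.22 V + 0.677115 V = 0.457115 V.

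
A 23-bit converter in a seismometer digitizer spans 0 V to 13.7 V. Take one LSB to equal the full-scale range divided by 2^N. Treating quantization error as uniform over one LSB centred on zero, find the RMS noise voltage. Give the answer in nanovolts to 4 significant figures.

471.5 nV

Range is 13.7 V.
One LSB is 13.7 V / 8388608 = 1.63317 µV.
σ_q = LSB/√12 = 1.63317 µV/3.4641 = 471.5 nV.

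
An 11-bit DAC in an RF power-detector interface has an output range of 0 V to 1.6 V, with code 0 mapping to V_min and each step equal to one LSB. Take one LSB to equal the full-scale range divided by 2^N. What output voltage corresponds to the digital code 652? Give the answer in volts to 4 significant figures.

Full-scale range = 1.6 V. LSB = 1.6 V / 2^11.
Output = V_min + (652/2048) × range = 0 + 0.318359 × 1.6 V
      = 0 + 0.509375 = 0.509375 V.

0.5094 V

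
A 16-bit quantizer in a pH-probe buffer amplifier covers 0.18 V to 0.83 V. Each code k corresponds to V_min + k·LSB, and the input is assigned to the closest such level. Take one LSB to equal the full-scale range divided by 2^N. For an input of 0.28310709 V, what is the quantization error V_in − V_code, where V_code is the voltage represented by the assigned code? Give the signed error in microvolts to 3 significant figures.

Range = 0.83 − (0.18) = 0.65 V. LSB = 0.65 V / 2^16 ≈ 9.918 µV.
(0.28310709 − (0.18)) / LSB = 0.10310709 × 65536/0.65 = 10395.7327. Nearest integer: k = 10396.
V_code = 0.18 + (10396/65536) × 0.65 = 0.28310974121 V.
e = 0.28310709 − (0.28310974121) = −2.65 µV.

−2.65 µV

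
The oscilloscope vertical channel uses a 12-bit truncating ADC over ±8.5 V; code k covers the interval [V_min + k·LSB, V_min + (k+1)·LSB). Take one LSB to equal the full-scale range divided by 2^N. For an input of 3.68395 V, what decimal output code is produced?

2935

Range = 8.5 − (-8.5) = 17 V. LSB = 17 V / 2^12 ≈ 4.150 mV.
(V_in − V_min) × 2^12/range = (3.68395 − (-8.5)) × 4096/17 = 2935.615.
Floor → code = 2935.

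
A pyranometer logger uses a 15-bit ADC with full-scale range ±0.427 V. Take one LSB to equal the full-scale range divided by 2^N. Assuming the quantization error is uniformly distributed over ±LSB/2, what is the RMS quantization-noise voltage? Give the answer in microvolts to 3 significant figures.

7.52 µV

The full-scale span is 0.427 − (-0.427) = 0.854 V.
LSB = 0.854 V ÷ 2^15 = 0.854/32768 V = 26.062 µV.
σ_q = LSB/√12 = 26.062 µV/3.4641 = 7.52 µV.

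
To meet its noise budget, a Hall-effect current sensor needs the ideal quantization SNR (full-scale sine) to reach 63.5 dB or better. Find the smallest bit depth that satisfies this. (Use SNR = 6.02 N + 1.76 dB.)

11 bits

Solving 6.02 N ≥ 63.5 − 1.76: N ≥ 10.256. Round up → N = 11.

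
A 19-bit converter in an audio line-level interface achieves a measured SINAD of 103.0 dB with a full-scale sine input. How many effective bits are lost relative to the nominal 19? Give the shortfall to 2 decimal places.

2.18 bits

ENOB = (SINAD − 1.76)/6.02 = (103.0 − 1.76)/6.02 = 16.8173 bits.
Shortfall = 19 − 16.8173 = 2.1827 bits.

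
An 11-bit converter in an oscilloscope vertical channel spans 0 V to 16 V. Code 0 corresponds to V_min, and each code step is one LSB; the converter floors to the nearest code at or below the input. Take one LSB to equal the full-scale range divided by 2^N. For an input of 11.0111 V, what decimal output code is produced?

1409

Full-scale range = 16 V. LSB = 16 V / 2^11 ≈ 7.812 mV.
V_in − V_min = 11.0111 − (0) = 11.0111 V.
Divide by LSB: 11.0111 × 2048/16 = 1409.4208.
Truncating gives code 1409.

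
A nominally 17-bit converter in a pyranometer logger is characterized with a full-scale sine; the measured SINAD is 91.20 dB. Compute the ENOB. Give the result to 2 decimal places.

14.86 bits

ENOB = (91.20 − 1.76)/6.02 = 14.8571 bits.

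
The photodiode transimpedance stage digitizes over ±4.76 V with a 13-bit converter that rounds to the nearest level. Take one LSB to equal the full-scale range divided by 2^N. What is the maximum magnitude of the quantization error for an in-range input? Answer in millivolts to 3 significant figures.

0.581 mV

Range = 4.76 − (-4.76) = 9.52 V.
Step size = 9.52/8192 V = 1.1621 mV.
A rounding quantizer has |error| ≤ LSB/2 = 0.581 mV.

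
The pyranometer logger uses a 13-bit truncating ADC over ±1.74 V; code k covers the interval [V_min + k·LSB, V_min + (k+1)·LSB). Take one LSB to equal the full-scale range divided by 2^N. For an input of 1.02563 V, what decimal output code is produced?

6510

Full-scale range = 1.74 V − (-1.74 V) = 3.48 V. LSB = 3.48 V / 2^13 ≈ 424.8 µV.
(V_in − V_min) × 2^13/range = (1.02563 − (-1.74)) × 8192/3.48 = 6510.357.
Floor → code = 6510.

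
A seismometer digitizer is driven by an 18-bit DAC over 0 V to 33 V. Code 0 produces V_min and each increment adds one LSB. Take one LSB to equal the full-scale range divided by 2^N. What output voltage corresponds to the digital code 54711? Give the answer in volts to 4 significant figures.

6.887 V

Span = 33 V. LSB = 33 V / 2^18.
V_out = V_min + code × LSB = 0 V + 54711 × 33 V / 262144
      = 0 + 6.88729 = 6.88729 V.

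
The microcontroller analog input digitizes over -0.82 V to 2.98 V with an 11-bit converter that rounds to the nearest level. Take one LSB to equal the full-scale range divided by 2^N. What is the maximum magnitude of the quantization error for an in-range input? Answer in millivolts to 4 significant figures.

Range = 2.98 − (-0.82) = 3.8 V.
One LSB is 3.8 V / 2048 = 1.85547 mV.
|e|_max = LSB/2 = 0.9277 mV.

0.9277 mV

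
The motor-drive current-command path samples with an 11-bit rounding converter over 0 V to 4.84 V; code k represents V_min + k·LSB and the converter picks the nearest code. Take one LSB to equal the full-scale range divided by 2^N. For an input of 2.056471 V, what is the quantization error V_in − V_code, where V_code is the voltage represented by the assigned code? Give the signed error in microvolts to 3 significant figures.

Full-scale range = 4.84 V. LSB = 4.84 V / 2^11 ≈ 2.363 mV.
Position in LSBs: (2.056471 − (0)) × 2048/4.84 = 870.1762; rounding gives k = 870.
Reconstructed level: 0 + 870 × 4.84/2048 V = 2.056054688 V.
e = 2.056471 − (2.056054688) = +416 µV.

+416 µV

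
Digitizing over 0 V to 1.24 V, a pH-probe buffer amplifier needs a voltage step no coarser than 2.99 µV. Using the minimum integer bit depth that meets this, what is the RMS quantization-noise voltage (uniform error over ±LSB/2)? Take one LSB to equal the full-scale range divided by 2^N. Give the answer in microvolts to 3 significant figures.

V_FS = 1.24 V.
Levels needed ≥ 1.24/2.99 µV = 414700. 2^19 = 524288 suffices, so N_min = 19.
LSB = 1.24 V / 2^19 = 2.3651 µV.
σ_q = LSB/√12 = 2.3651 µV/3.4641 = 0.683 µV.

0.683 µV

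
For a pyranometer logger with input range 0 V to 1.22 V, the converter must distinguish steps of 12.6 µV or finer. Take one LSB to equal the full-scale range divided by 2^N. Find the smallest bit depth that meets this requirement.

17 bits

Full-scale range = 1.22 V.
1.22 V / 12.6 µV = 96830. Since 2^16 = 65536 and 2^17 = 131072, N = 17.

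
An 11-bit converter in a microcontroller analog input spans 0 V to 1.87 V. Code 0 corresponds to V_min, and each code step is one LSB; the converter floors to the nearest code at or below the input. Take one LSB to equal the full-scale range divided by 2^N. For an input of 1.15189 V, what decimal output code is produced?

Full-scale range = 1.87 V. LSB = 1.87 V / 2^11 ≈ 0.9131 mV.
(V_in − V_min) × 2^11/range = (1.15189 − (0)) × 2048/1.87 = 1261.535.
Floor → code = 1261.

1261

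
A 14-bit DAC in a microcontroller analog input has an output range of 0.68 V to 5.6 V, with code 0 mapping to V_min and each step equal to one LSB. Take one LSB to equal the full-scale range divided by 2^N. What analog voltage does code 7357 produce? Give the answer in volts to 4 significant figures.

2.889 V

The full-scale span is 5.6 − (0.68) = 4.92 V. LSB = 4.92 V / 2^14.
Output = V_min + (7357/16384) × range = 0.68 + 0.449036 × 4.92 V
      = 0.68 + 2.20926 = 2.88926 V.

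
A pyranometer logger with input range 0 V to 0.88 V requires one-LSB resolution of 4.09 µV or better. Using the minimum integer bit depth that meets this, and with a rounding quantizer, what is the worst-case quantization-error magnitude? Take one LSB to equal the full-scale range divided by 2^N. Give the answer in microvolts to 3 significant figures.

1.68 µV

Span = 0.88 V.
Need 2^N ≥ 0.88 V / 4.09 µV = 215200 → N_min = 18.
One LSB is 0.88 V / 262144 = 3.3569 µV.
|e|_max = LSB/2 = 1.68 µV.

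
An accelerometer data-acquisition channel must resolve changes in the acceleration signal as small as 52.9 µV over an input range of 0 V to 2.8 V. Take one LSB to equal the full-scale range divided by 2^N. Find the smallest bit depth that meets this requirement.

Range is 2.8 V.
2.8 V / 52.9 µV = 52930. Since 2^15 = 32768 and 2^16 = 65536, N = 16.

16 bits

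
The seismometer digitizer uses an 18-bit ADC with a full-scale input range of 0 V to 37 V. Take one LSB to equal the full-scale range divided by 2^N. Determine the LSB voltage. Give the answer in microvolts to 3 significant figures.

Range is 37 V.
Number of codes = 2^18 = 262144.
LSB = 37 V / 2^18 = 141 µV.

141 µV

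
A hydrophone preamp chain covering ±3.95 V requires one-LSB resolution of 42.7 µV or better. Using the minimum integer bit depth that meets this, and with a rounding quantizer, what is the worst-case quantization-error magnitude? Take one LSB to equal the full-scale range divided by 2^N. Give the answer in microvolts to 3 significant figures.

Range = 3.95 − (-3.95) = 7.9 V.
Required number of levels: 7.9/42.7 µV = 185010; smallest N with 2^N ≥ that is 18.
LSB = 7.9 V ÷ 2^18 = 7.9/262144 V = 30.136 µV.
|e|_max = LSB/2 = 15.1 µV.

15.1 µV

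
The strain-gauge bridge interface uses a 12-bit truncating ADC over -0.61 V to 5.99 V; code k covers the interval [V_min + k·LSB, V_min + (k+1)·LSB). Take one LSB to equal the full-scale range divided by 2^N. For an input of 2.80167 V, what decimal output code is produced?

Full-scale range = 5.99 V − (-0.61 V) = 6.6 V. LSB = 6.6 V / 2^12 ≈ 1.611 mV.
code = ⌊(V_in − V_min)/LSB⌋ = ⌊(V_in − V_min) × 2^12 / range⌋
     = ⌊(2.80167 − (-0.61)) × 4096 / 6.6⌋ = ⌊3.41167 × 4096/6.6⌋
     = ⌊2117.303⌋ = 2117.

2117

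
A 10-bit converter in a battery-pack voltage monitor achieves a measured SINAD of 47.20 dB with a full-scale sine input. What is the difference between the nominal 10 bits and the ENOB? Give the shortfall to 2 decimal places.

Effective bits = (47.20 − 1.76)/6.02 = 7.5482.
Shortfall = 10 − 7.5482 = 2.4518 bits.

2.45 bits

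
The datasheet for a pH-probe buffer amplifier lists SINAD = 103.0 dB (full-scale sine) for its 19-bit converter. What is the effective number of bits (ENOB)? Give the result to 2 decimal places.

16.82 bits

Inverting SNR = 6.02 N + 1.76: N_eff = (103.0 − 1.76)/6.02 = 16.8173.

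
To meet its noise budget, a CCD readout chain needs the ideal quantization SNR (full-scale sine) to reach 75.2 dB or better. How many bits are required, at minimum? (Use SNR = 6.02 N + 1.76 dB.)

Solving 6.02 N ≥ 75.2 − 1.76: N ≥ 12.199. Round up → N = 13.

13 bits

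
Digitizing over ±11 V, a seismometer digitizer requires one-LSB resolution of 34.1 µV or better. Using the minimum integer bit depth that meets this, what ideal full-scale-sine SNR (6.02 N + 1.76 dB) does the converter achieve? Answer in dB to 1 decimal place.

Full-scale range = 11 V − (-11 V) = 22 V.
Need 2^N ≥ 22 V / 34.1 µV = 645200 → N_min = 20.
Ideal SNR at N = 20: 6.02·20 + 1.76 = 122.2 dB.

122.2 dB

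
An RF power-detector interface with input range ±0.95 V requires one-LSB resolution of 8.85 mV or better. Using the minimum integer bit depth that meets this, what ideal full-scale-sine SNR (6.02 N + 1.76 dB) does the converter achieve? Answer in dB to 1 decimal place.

Span: 0.95 V − (-0.95 V) = 1.9 V.
Levels needed ≥ 1.9/8.85 mV = 214.7. 2^8 = 256 suffices, so N_min = 8.
SNR = 6.02 × 8 + 1.76 = 49.92 dB.

49.9 dB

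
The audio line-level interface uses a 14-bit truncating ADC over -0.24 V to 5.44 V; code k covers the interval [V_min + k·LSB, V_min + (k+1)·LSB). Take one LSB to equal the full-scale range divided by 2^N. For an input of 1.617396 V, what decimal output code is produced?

Full-scale range = 5.44 V − (-0.24 V) = 5.68 V. LSB = 5.68 V / 2^14 ≈ 346.7 µV.
(V_in − V_min) × 2^14/range = (1.617396 − (-0.24)) × 16384/5.68 = 5357.672.
Floor → code = 5357.

5357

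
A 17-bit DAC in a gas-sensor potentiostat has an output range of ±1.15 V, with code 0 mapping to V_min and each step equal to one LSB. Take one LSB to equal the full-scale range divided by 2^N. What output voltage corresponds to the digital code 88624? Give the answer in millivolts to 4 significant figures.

405.1 mV

Full-scale range = 1.15 V − (-1.15 V) = 2.3 V. LSB = 2.3 V / 2^17.
V_out = -1.15 + 88624 × (2.3/131072) V
      = -1.15 V + 1.55514 V = 0.405139 V.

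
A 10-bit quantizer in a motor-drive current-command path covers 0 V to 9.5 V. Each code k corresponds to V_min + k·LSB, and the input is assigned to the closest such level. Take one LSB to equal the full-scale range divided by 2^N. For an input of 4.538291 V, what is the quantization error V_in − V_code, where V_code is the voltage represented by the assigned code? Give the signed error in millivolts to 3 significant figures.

+1.67 mV

Range is 9.5 V. LSB = 9.5 V / 2^10 ≈ 9.277 mV.
(V_in − V_min)/LSB = (4.538291 − (0)) × 1024/9.5 = 489.1800 → nearest code k = 489.
V_code = V_min + k × range/2^10 = 0 + 489 × 9.5/1024 = 4.536621094 V.
Error = V_in − V_code = 4.538291 − (4.536621094) = +1.67 mV.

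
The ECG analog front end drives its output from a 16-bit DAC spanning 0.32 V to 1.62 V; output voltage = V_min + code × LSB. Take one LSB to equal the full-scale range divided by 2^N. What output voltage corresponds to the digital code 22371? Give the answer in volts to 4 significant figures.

0.7638 V

Range = 1.62 − (0.32) = 1.3 V. LSB = 1.3 V / 2^16.
Output = V_min + (22371/65536) × range = 0.32 + 0.341354 × 1.3 V
      = 0.32 V + 0.443761 V = 0.763761 V.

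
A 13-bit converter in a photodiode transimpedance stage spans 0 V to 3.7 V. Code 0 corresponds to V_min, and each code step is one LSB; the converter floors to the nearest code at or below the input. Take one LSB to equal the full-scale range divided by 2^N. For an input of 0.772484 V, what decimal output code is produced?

Range is 3.7 V. LSB = 3.7 V / 2^13 ≈ 451.7 µV.
V_in − V_min = 0.772484 − (0) = 0.772484 V.
Divide by LSB: 0.772484 × 8192/3.7 = 1710.3213.
Truncating gives code 1710.

1710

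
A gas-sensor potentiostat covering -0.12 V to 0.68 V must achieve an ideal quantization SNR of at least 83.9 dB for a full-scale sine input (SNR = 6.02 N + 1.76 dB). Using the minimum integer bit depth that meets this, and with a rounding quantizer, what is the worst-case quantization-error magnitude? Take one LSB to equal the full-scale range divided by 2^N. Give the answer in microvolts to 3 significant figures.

The full-scale span is 0.68 − (-0.12) = 0.8 V.
Solving 6.02 N ≥ 83.9 − 1.76: N ≥ 13.645. Round up → N = 14.
LSB = 0.8 V / 2^14 = 48.828 µV.
Half an LSB is 24.4 µV.

24.4 µV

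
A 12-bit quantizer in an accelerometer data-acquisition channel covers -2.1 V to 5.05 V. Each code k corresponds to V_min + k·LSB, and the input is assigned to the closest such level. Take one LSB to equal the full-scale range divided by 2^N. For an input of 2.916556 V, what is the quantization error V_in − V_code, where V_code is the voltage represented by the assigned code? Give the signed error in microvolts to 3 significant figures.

Span: 5.05 V − (-2.1 V) = 7.15 V. LSB = 7.15 V / 2^12 ≈ 1.746 mV.
(2.916556 − (-2.1)) / LSB = 5.016556 × 4096/7.15 = 2873.8201. Nearest integer: k = 2874.
Reconstructed level: -2.1 + 2874 × 7.15/4096 V = 2.916870117 V.
Error = V_in − V_code = 2.916556 − (2.916870117) = −314 µV.

−314 µV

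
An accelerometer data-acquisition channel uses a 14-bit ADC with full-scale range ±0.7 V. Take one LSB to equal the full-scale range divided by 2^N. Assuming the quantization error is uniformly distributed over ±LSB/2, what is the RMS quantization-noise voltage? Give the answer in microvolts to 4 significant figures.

24.67 µV

Full-scale range = 0.7 V − (-0.7 V) = 1.4 V.
Step size = 1.4/16384 V = 85.4492 µV.
RMS of a uniform error over width LSB is LSB/√12 = 24.67 µV.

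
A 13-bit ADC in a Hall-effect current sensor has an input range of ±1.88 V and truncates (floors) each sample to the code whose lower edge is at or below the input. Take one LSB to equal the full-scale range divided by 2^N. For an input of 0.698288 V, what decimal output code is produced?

The full-scale span is 1.88 − (-1.88) = 3.76 V. LSB = 3.76 V / 2^13 ≈ 459.0 µV.
V_in − V_min = 0.698288 − (-1.88) = 2.578288 V.
Divide by LSB: 2.578288 × 8192/3.76 = 5617.3764.
Truncating gives code 5617.

5617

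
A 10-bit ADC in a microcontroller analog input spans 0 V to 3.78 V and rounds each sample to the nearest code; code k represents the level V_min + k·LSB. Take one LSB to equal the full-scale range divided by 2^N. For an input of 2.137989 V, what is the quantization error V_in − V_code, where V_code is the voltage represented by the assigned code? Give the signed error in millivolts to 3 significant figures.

Span = 3.78 V. LSB = 3.78 V / 2^10 ≈ 3.691 mV.
(2.137989 − (0)) / LSB = 2.137989 × 1024/3.78 = 579.1801. Nearest integer: k = 579.
V_code = 0 + (579/1024) × 3.78 = 2.137324219 V.
Error = V_in − V_code = 2.137989 − (2.137324219) = +0.665 mV.

+0.665 mV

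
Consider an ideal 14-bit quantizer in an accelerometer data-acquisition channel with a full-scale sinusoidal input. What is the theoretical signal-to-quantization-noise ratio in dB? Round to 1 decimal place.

6.02(14) + 1.76 = 84.28 + 1.76 = 86.04 dB.

86.0 dB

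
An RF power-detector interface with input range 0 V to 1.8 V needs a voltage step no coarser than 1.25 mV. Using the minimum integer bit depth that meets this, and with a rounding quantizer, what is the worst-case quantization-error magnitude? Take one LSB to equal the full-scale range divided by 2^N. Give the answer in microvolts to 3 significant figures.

Range is 1.8 V.
Need 2^N ≥ 1.8 V / 1.25 mV = 1440 → N_min = 11.
Step size = 1.8/2048 V = 0.87891 mV.
|e|_max = LSB/2 = 439 µV.

439 µV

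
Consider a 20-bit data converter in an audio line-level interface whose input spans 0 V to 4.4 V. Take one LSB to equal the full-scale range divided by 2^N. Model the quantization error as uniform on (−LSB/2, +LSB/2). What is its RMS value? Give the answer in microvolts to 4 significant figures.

1.211 µV

Range is 4.4 V.
One LSB is 4.4 V / 1048576 = 4.19617 µV.
σ_q = LSB/√12 = 4.19617 µV/3.4641 = 1.211 µV.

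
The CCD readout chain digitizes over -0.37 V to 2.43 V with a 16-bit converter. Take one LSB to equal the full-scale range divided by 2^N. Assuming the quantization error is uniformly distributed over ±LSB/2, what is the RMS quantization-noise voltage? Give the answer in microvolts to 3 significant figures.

Range = 2.43 − (-0.37) = 2.8 V.
Step size = 2.8/65536 V = 42.725 µV.
σ_q = LSB/√12 = 42.725 µV/3.4641 = 12.3 µV.

12.3 µV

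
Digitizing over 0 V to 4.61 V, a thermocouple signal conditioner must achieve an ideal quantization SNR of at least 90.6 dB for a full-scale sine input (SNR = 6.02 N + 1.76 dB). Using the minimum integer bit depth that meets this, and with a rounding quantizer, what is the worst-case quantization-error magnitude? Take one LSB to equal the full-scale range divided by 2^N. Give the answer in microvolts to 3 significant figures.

70.3 µV

Span = 4.61 V.
6.02 N + 1.76 ≥ 90.6 gives N ≥ 14.757, so the minimum integer is 15.
LSB = 4.61 V / 2^15 = 140.69 µV.
Half an LSB is 70.3 µV.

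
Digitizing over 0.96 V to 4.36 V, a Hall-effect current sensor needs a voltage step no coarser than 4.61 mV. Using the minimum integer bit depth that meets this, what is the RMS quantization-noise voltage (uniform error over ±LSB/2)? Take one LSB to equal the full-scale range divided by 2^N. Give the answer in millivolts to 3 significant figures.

Span: 4.36 V − (0.96 V) = 3.4 V.
3.4 V / 4.61 mV = 737.5. Since 2^9 = 512 and 2^10 = 1024, N = 10.
LSB = 3.4 V ÷ 2^10 = 3.4/1024 V = 3.3203 mV.
RMS noise = LSB/√12 = 0.958 mV.

0.958 mV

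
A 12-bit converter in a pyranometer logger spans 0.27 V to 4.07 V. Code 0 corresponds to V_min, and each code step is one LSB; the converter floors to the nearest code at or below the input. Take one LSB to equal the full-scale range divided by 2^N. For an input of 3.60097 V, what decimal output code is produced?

3590

Range = 4.07 − (0.27) = 3.8 V. LSB = 3.8 V / 2^12 ≈ 0.9277 mV.
V_in − V_min = 3.60097 − (0.27) = 3.33097 V.
Divide by LSB: 3.33097 × 4096/3.8 = 3590.4350.
Truncating gives code 3590.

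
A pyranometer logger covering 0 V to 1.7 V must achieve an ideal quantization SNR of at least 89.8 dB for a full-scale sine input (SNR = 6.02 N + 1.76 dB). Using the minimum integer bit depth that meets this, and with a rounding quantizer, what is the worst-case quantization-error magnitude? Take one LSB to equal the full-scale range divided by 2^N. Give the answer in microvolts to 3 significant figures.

25.9 µV

V_FS = 1.7 V.
Solving 6.02 N ≥ 89.8 − 1.76: N ≥ 14.625. Round up → N = 15.
LSB = 1.7 V ÷ 2^15 = 1.7/32768 V = 51.880 µV.
Half an LSB is 25.9 µV.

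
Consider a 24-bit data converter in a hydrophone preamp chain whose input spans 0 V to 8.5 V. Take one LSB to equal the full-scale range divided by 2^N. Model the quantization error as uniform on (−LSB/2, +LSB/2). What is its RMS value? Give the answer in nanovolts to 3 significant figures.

Full-scale range = 8.5 V.
One LSB is 8.5 V / 16777216 = 0.50664 µV.
V_rms = LSB/√12 = 0.50664 µV / √12 = 146 nV.

146 nV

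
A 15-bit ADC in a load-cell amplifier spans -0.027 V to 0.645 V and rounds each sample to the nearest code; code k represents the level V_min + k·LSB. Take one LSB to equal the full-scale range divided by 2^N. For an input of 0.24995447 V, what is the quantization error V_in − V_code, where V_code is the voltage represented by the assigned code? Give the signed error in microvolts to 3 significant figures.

−3.54 µV

The full-scale span is 0.645 − (-0.027) = 0.672 V. LSB = 0.672 V / 2^15 ≈ 20.51 µV.
Position in LSBs: (0.24995447 − (-0.027)) × 32768/0.672 = 13504.8275; rounding gives k = 13505.
Reconstructed level: -0.027 + 13505 × 0.672/32768 V = 0.24995800781 V.
e = 0.24995447 − (0.24995800781) = −3.54 µV.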